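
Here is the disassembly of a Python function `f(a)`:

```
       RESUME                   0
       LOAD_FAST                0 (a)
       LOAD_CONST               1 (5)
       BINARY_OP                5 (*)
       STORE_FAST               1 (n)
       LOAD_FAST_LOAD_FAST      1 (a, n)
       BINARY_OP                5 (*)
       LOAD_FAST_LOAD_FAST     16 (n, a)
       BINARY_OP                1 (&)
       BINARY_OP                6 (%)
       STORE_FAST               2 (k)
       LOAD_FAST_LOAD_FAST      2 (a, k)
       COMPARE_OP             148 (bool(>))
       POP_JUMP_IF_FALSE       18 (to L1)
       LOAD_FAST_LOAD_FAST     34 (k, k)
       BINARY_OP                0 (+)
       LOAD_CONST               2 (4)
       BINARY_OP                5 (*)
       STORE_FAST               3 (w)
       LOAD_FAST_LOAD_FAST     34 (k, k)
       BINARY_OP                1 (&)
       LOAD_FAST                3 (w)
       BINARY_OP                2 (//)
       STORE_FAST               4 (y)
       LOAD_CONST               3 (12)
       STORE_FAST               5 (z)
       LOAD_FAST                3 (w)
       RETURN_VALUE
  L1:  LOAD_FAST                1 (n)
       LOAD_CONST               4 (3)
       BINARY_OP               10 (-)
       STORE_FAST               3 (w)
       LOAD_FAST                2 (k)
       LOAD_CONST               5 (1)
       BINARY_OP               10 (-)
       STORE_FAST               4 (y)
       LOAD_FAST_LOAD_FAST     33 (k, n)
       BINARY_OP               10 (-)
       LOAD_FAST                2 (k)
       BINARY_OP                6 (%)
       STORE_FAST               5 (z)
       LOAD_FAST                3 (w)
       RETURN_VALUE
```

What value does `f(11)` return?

16

LOAD_FAST a → push 11. Stack: [11]
LOAD_CONST → push 5. Stack: [11, 5]
BINARY_OP * → 11 * 5 = 55. Stack: [55]
STORE_FAST n → n=55. Stack: []
LOAD_FAST_LOAD_FAST a,n → push 11,55. Stack: [11, 55]
BINARY_OP * → 11 * 55 = 605. Stack: [605]
LOAD_FAST_LOAD_FAST n,a → push 55,11. Stack: [605, 55, 11]
BINARY_OP & → 55 & 11 = 3. Stack: [605, 3]
BINARY_OP % → 605 % 3 = 2. Stack: [2]
STORE_FAST k → k=2. Stack: []
LOAD_FAST_LOAD_FAST a,k → push 11,2. Stack: [11, 2]
COMPARE_OP bool(>) → 11 vs 2 = True. Stack: [True]
POP_JUMP_IF_FALSE → pop True; no jump. Stack: []
LOAD_FAST_LOAD_FAST k,k → push 2,2. Stack: [2, 2]
BINARY_OP + → 2 + 2 = 4. Stack: [4]
LOAD_CONST → push 4. Stack: [4, 4]
BINARY_OP * → 4 * 4 = 16. Stack: [16]
STORE_FAST w → w=16. Stack: []
LOAD_FAST_LOAD_FAST k,k → push 2,2. Stack: [2, 2]
BINARY_OP & → 2 & 2 = 2. Stack: [2]
LOAD_FAST w → push 16. Stack: [2, 16]
BINARY_OP // → 2 // 16 = 0. Stack: [0]
STORE_FAST y → y=0. Stack: []
LOAD_CONST → push 12. Stack: [12]
STORE_FAST z → z=12. Stack: []
LOAD_FAST w → push 16. Stack: [16]
RETURN_VALUE → return 16.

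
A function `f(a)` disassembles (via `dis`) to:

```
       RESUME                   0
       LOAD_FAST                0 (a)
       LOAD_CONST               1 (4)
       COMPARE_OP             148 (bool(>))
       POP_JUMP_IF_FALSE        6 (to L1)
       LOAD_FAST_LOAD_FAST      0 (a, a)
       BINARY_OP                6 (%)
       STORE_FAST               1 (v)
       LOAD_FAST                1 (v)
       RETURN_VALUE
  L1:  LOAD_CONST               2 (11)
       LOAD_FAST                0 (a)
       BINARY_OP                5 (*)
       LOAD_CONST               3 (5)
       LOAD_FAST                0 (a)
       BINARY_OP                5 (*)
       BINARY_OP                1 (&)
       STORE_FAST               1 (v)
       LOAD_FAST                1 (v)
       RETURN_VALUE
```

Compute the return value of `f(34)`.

0

LOAD_FAST a → push 34. Stack: [34]
LOAD_CONST → push 4. Stack: [34, 4]
COMPARE_OP bool(>) → 34 vs 4 = True. Stack: [True]
POP_JUMP_IF_FALSE → pop True; no jump. Stack: []
LOAD_FAST_LOAD_FAST a,a → push 34,34. Stack: [34, 34]
BINARY_OP % → 34 % 34 = 0. Stack: [0]
STORE_FAST v → v=0. Stack: []
LOAD_FAST v → push 0. Stack: [0]
RETURN_VALUE → return 0.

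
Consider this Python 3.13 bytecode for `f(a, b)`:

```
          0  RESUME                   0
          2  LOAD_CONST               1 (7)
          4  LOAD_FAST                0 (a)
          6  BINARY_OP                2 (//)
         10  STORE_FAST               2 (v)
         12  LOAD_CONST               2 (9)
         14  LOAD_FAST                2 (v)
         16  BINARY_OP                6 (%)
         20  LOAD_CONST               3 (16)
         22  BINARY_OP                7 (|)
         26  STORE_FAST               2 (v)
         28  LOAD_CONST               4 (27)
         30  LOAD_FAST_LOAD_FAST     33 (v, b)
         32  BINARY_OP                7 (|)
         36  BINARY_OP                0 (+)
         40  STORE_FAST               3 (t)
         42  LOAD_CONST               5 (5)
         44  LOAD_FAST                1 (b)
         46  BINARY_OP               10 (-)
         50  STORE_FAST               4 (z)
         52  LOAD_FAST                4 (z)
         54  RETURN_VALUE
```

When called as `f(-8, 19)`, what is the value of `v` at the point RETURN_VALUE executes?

LOAD_CONST → push 7. Stack: [7]
LOAD_FAST a → push -8. Stack: [7, -8]
BINARY_OP // → 7 // -8 = -1. Stack: [-1]
STORE_FAST v → v=-1. Stack: []
LOAD_CONST → push 9. Stack: [9]
LOAD_FAST v → push -1. Stack: [9, -1]
BINARY_OP % → 9 % -1 = 0. Stack: [0]
LOAD_CONST → push 16. Stack: [0, 16]
BINARY_OP | → 0 | 16 = 16. Stack: [16]
STORE_FAST v → v=16. Stack: []
LOAD_CONST → push 27. Stack: [27]
LOAD_FAST_LOAD_FAST v,b → push 16,19. Stack: [27, 16, 19]
BINARY_OP | → 16 | 19 = 19. Stack: [27, 19]
BINARY_OP + → 27 + 19 = 46. Stack: [46]
STORE_FAST t → t=46. Stack: []
LOAD_CONST → push 5. Stack: [5]
LOAD_FAST b → push 19. Stack: [5, 19]
BINARY_OP - → 5 - 19 = -14. Stack: [-14]
STORE_FAST z → z=-14. Stack: []
LOAD_FAST z → push -14. Stack: [-14]
RETURN_VALUE → return -14.

16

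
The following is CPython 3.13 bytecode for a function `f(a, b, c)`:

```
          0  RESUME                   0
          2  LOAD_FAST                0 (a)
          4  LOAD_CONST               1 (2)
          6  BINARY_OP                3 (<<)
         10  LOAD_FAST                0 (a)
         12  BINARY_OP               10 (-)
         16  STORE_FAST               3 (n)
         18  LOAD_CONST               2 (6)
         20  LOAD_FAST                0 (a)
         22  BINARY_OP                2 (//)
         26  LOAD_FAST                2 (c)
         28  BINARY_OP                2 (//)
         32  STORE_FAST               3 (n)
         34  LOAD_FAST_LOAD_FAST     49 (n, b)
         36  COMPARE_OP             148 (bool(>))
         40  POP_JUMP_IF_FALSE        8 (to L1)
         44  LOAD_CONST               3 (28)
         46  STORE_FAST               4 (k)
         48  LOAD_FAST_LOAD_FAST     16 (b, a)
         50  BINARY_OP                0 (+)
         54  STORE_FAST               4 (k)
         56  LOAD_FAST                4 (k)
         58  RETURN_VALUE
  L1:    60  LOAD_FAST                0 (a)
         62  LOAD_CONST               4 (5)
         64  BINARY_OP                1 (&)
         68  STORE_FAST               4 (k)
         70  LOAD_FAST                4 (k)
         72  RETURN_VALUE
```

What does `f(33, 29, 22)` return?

1

LOAD_FAST a → push 33. Stack: [33]
LOAD_CONST → push 2. Stack: [33, 2]
BINARY_OP << → 33 << 2 = 132. Stack: [132]
LOAD_FAST a → push 33. Stack: [132, 33]
BINARY_OP - → 132 - 33 = 99. Stack: [99]
STORE_FAST n → n=99. Stack: []
LOAD_CONST → push 6. Stack: [6]
LOAD_FAST a → push 33. Stack: [6, 33]
BINARY_OP // → 6 // 33 = 0. Stack: [0]
LOAD_FAST c → push 22. Stack: [0, 22]
BINARY_OP // → 0 // 22 = 0. Stack: [0]
STORE_FAST n → n=0. Stack: []
LOAD_FAST_LOAD_FAST n,b → push 0,29. Stack: [0, 29]
COMPARE_OP bool(>) → 0 vs 29 = False. Stack: [False]
POP_JUMP_IF_FALSE → pop False; jump. Stack: []
LOAD_FAST a → push 33. Stack: [33]
LOAD_CONST → push 5. Stack: [33, 5]
BINARY_OP & → 33 & 5 = 1. Stack: [1]
STORE_FAST k → k=1. Stack: []
LOAD_FAST k → push 1. Stack: [1]
RETURN_VALUE → return 1.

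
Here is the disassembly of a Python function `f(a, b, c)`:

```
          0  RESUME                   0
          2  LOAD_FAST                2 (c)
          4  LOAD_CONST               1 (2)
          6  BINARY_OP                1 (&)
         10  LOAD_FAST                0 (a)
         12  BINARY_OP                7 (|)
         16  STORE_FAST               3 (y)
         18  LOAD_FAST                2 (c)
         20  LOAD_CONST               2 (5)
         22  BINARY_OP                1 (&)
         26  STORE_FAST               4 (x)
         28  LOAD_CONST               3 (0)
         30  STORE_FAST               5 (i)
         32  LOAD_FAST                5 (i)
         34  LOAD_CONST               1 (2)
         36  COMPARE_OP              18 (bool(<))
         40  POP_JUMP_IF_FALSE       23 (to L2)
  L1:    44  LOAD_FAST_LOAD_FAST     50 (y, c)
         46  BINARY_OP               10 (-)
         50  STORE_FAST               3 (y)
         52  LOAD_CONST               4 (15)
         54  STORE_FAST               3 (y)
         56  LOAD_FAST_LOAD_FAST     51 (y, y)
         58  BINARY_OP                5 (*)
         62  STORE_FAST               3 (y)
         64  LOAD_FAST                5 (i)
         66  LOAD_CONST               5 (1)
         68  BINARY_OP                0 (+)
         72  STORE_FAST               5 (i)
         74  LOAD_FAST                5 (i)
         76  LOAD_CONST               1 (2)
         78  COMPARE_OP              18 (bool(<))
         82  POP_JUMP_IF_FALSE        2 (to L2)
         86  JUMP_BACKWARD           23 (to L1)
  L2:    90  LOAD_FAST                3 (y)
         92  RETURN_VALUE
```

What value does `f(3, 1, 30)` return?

225

LOAD_FAST c → push 30. Stack: [30]
LOAD_CONST → push 2. Stack: [30, 2]
BINARY_OP & → 30 & 2 = 2. Stack: [2]
LOAD_FAST a → push 3. Stack: [2, 3]
BINARY_OP | → 2 | 3 = 3. Stack: [3]
STORE_FAST y → y=3. Stack: []
LOAD_FAST c → push 30. Stack: [30]
LOAD_CONST → push 5. Stack: [30, 5]
BINARY_OP & → 30 & 5 = 4. Stack: [4]
STORE_FAST x → x=4. Stack: []
LOAD_CONST → push 0. Stack: [0]
STORE_FAST i → i=0. Stack: []
LOAD_FAST i → push 0. Stack: [0]
LOAD_CONST → push 2. Stack: [0, 2]
COMPARE_OP bool(<) → 0 vs 2 = True. Stack: [True]
POP_JUMP_IF_FALSE → pop True; no jump. Stack: []
LOAD_FAST_LOAD_FAST y,c → push 3,30. Stack: [3, 30]
BINARY_OP - → 3 - 30 = -27. Stack: [-27]
STORE_FAST y → y=-27. Stack: []
LOAD_CONST → push 15. Stack: [15]
STORE_FAST y → y=15. Stack: []
LOAD_FAST_LOAD_FAST y,y → push 15,15. Stack: [15, 15]
BINARY_OP * → 15 * 15 = 225. Stack: [225]
STORE_FAST y → y=225. Stack: []
LOAD_FAST i → push 0. Stack: [0]
LOAD_CONST → push 1. Stack: [0, 1]
BINARY_OP + → 0 + 1 = 1. Stack: [1]
STORE_FAST i → i=1. Stack: []
LOAD_FAST i → push 1. Stack: [1]
LOAD_CONST → push 2. Stack: [1, 2]
COMPARE_OP bool(<) → 1 vs 2 = True. Stack: [True]
POP_JUMP_IF_FALSE → pop True; no jump. Stack: []
LOAD_FAST_LOAD_FAST y,c → push 225,30. Stack: [225, 30]
BINARY_OP - → 225 - 30 = 195. Stack: [195]
STORE_FAST y → y=195. Stack: []
LOAD_CONST → push 15. Stack: [15]
STORE_FAST y → y=15. Stack: []
LOAD_FAST_LOAD_FAST y,y → push 15,15. Stack: [15, 15]
BINARY_OP * → 15 * 15 = 225. Stack: [225]
STORE_FAST y → y=225. Stack: []
LOAD_FAST i → push 1. Stack: [1]
LOAD_CONST → push 1. Stack: [1, 1]
BINARY_OP + → 1 + 1 = 2. Stack: [2]
STORE_FAST i → i=2. Stack: []
LOAD_FAST i → push 2. Stack: [2]
LOAD_CONST → push 2. Stack: [2, 2]
COMPARE_OP bool(<) → 2 vs 2 = False. Stack: [False]
POP_JUMP_IF_FALSE → pop False; jump. Stack: []
LOAD_FAST y → push 225. Stack: [225]
RETURN_VALUE → return 225.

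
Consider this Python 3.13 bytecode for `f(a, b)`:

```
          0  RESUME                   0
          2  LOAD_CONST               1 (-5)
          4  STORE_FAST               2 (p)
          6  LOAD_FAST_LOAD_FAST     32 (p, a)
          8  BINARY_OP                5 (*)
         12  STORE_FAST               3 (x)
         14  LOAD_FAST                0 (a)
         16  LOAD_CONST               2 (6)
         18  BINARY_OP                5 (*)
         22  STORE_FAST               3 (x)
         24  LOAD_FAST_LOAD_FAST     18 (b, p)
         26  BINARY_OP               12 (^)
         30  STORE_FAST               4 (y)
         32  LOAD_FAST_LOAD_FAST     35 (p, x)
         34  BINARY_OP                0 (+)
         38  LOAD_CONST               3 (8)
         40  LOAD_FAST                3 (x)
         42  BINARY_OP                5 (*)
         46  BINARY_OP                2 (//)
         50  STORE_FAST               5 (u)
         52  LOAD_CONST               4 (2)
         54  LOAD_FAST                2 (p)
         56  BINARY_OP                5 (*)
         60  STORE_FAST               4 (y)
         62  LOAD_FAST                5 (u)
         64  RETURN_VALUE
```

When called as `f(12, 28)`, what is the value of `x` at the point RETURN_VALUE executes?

LOAD_CONST → push -5. Stack: [-5]
STORE_FAST p → p=-5. Stack: []
LOAD_FAST_LOAD_FAST p,a → push -5,12. Stack: [-5, 12]
BINARY_OP * → -5 * 12 = -60. Stack: [-60]
STORE_FAST x → x=-60. Stack: []
LOAD_FAST a → push 12. Stack: [12]
LOAD_CONST → push 6. Stack: [12, 6]
BINARY_OP * → 12 * 6 = 72. Stack: [72]
STORE_FAST x → x=72. Stack: []
LOAD_FAST_LOAD_FAST b,p → push 28,-5. Stack: [28, -5]
BINARY_OP ^ → 28 ^ -5 = -25. Stack: [-25]
STORE_FAST y → y=-25. Stack: []
LOAD_FAST_LOAD_FAST p,x → push -5,72. Stack: [-5, 72]
BINARY_OP + → -5 + 72 = 67. Stack: [67]
LOAD_CONST → push 8. Stack: [67, 8]
LOAD_FAST x → push 72. Stack: [67, 8, 72]
BINARY_OP * → 8 * 72 = 576. Stack: [67, 576]
BINARY_OP // → 67 // 576 = 0. Stack: [0]
STORE_FAST u → u=0. Stack: []
LOAD_CONST → push 2. Stack: [2]
LOAD_FAST p → push -5. Stack: [2, -5]
BINARY_OP * → 2 * -5 = -10. Stack: [-10]
STORE_FAST y → y=-10. Stack: []
LOAD_FAST u → push 0. Stack: [0]
RETURN_VALUE → return 0.

72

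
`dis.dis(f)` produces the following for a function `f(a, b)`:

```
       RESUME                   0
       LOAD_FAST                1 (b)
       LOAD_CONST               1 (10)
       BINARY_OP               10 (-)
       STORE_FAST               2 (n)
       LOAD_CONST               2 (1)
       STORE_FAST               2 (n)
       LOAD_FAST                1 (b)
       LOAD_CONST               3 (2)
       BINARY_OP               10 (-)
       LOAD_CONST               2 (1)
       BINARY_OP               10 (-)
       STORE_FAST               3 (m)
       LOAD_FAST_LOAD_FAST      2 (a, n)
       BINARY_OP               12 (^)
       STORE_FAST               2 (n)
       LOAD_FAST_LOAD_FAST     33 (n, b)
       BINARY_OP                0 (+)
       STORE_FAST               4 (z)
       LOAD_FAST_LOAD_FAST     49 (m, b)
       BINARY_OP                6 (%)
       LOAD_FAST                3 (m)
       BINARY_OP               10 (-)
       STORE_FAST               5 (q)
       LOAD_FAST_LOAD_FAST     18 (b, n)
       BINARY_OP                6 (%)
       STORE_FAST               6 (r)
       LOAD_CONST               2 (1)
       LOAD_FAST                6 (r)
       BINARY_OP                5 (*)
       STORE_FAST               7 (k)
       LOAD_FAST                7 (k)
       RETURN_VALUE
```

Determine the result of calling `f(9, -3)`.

LOAD_FAST b → push -3. Stack: [-3]
LOAD_CONST → push 10. Stack: [-3, 10]
BINARY_OP - → -3 - 10 = -13. Stack: [-13]
STORE_FAST n → n=-13. Stack: []
LOAD_CONST → push 1. Stack: [1]
STORE_FAST n → n=1. Stack: []
LOAD_FAST b → push -3. Stack: [-3]
LOAD_CONST → push 2. Stack: [-3, 2]
BINARY_OP - → -3 - 2 = -5. Stack: [-5]
LOAD_CONST → push 1. Stack: [-5, 1]
BINARY_OP - → -5 - 1 = -6. Stack: [-6]
STORE_FAST m → m=-6. Stack: []
LOAD_FAST_LOAD_FAST a,n → push 9,1. Stack: [9, 1]
BINARY_OP ^ → 9 ^ 1 = 8. Stack: [8]
STORE_FAST n → n=8. Stack: []
LOAD_FAST_LOAD_FAST n,b → push 8,-3. Stack: [8, -3]
BINARY_OP + → 8 + -3 = 5. Stack: [5]
STORE_FAST z → z=5. Stack: []
LOAD_FAST_LOAD_FAST m,b → push -6,-3. Stack: [-6, -3]
BINARY_OP % → -6 % -3 = 0. Stack: [0]
LOAD_FAST m → push -6. Stack: [0, -6]
BINARY_OP - → 0 - -6 = 6. Stack: [6]
STORE_FAST q → q=6. Stack: []
LOAD_FAST_LOAD_FAST b,n → push -3,8. Stack: [-3, 8]
BINARY_OP % → -3 % 8 = 5. Stack: [5]
STORE_FAST r → r=5. Stack: []
LOAD_CONST → push 1. Stack: [1]
LOAD_FAST r → push 5. Stack: [1, 5]
BINARY_OP * → 1 * 5 = 5. Stack: [5]
STORE_FAST k → k=5. Stack: []
LOAD_FAST k → push 5. Stack: [5]
RETURN_VALUE → return 5.

5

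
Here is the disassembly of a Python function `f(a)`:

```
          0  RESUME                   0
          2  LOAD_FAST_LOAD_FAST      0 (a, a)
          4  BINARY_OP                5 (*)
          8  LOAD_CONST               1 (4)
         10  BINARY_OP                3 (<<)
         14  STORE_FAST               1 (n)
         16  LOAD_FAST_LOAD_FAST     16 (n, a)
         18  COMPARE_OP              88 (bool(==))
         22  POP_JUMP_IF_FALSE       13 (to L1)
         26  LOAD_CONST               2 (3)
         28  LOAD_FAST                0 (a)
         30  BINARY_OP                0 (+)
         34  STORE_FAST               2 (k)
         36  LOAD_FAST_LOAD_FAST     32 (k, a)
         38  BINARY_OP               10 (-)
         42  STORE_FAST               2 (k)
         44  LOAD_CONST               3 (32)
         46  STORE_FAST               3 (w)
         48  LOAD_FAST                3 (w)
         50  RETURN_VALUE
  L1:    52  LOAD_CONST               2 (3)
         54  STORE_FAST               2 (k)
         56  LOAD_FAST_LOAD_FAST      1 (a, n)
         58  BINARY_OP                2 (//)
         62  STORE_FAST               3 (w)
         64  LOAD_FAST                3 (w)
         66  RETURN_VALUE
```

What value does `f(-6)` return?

-1

LOAD_FAST_LOAD_FAST a,a → push -6,-6. Stack: [-6, -6]
BINARY_OP * → -6 * -6 = 36. Stack: [36]
LOAD_CONST → push 4. Stack: [36, 4]
BINARY_OP << → 36 << 4 = 576. Stack: [576]
STORE_FAST n → n=576. Stack: []
LOAD_FAST_LOAD_FAST n,a → push 576,-6. Stack: [576, -6]
COMPARE_OP bool(==) → 576 vs -6 = False. Stack: [False]
POP_JUMP_IF_FALSE → pop False; jump. Stack: []
LOAD_CONST → push 3. Stack: [3]
STORE_FAST k → k=3. Stack: []
LOAD_FAST_LOAD_FAST a,n → push -6,576. Stack: [-6, 576]
BINARY_OP // → -6 // 576 = -1. Stack: [-1]
STORE_FAST w → w=-1. Stack: []
LOAD_FAST w → push -1. Stack: [-1]
RETURN_VALUE → return -1.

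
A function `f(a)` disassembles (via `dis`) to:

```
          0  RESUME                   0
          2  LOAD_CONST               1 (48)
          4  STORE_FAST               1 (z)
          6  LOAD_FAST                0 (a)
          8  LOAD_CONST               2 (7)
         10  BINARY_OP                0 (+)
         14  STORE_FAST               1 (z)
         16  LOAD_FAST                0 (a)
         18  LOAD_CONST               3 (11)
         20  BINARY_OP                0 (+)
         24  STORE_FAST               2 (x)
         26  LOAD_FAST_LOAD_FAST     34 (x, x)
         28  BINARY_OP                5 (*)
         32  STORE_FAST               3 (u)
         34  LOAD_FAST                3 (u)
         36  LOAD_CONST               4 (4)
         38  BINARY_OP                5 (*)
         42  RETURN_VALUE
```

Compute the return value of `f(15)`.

LOAD_CONST → push 48. Stack: [48]
STORE_FAST z → z=48. Stack: []
LOAD_FAST a → push 15. Stack: [15]
LOAD_CONST → push 7. Stack: [15, 7]
BINARY_OP + → 15 + 7 = 22. Stack: [22]
STORE_FAST z → z=22. Stack: []
LOAD_FAST a → push 15. Stack: [15]
LOAD_CONST → push 11. Stack: [15, 11]
BINARY_OP + → 15 + 11 = 26. Stack: [26]
STORE_FAST x → x=26. Stack: []
LOAD_FAST_LOAD_FAST x,x → push 26,26. Stack: [26, 26]
BINARY_OP * → 26 * 26 = 676. Stack: [676]
STORE_FAST u → u=676. Stack: []
LOAD_FAST u → push 676. Stack: [676]
LOAD_CONST → push 4. Stack: [676, 4]
BINARY_OP * → 676 * 4 = 2704. Stack: [2704]
RETURN_VALUE → return 2704.

2704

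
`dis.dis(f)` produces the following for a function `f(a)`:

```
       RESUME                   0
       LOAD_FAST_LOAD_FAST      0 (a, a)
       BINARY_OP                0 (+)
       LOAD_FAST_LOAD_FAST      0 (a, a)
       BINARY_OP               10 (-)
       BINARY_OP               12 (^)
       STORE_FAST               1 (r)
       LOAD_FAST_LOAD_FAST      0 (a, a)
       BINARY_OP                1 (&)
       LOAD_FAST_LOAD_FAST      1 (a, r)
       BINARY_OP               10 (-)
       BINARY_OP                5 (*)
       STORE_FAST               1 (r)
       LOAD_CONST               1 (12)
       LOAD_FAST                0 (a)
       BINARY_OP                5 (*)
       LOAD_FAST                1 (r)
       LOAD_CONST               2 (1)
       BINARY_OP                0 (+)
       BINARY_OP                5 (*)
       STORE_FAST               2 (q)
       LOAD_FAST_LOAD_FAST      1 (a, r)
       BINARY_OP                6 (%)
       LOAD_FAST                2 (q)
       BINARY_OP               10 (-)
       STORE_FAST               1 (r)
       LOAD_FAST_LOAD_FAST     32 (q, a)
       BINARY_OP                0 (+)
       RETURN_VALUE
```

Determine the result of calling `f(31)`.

-357089

LOAD_FAST_LOAD_FAST a,a → push 31,31. Stack: [31, 31]
BINARY_OP + → 31 + 31 = 62. Stack: [62]
LOAD_FAST_LOAD_FAST a,a → push 31,31. Stack: [62, 31, 31]
BINARY_OP - → 31 - 31 = 0. Stack: [62, 0]
BINARY_OP ^ → 62 ^ 0 = 62. Stack: [62]
STORE_FAST r → r=62. Stack: []
LOAD_FAST_LOAD_FAST a,a → push 31,31. Stack: [31, 31]
BINARY_OP & → 31 & 31 = 31. Stack: [31]
LOAD_FAST_LOAD_FAST a,r → push 31,62. Stack: [31, 31, 62]
BINARY_OP - → 31 - 62 = -31. Stack: [31, -31]
BINARY_OP * → 31 * -31 = -961. Stack: [-961]
STORE_FAST r → r=-961. Stack: []
LOAD_CONST → push 12. Stack: [12]
LOAD_FAST a → push 31. Stack: [12, 31]
BINARY_OP * → 12 * 31 = 372. Stack: [372]
LOAD_FAST r → push -961. Stack: [372, -961]
LOAD_CONST → push 1. Stack: [372, -961, 1]
BINARY_OP + → -961 + 1 = -960. Stack: [372, -960]
BINARY_OP * → 372 * -960 = -357120. Stack: [-357120]
STORE_FAST q → q=-357120. Stack: []
LOAD_FAST_LOAD_FAST a,r → push 31,-961. Stack: [31, -961]
BINARY_OP % → 31 % -961 = -930. Stack: [-930]
LOAD_FAST q → push -357120. Stack: [-930, -357120]
BINARY_OP - → -930 - -357120 = 356190. Stack: [356190]
STORE_FAST r → r=356190. Stack: []
LOAD_FAST_LOAD_FAST q,a → push -357120,31. Stack: [-357120, 31]
BINARY_OP + → -357120 + 31 = -357089. Stack: [-357089]
RETURN_VALUE → return -357089.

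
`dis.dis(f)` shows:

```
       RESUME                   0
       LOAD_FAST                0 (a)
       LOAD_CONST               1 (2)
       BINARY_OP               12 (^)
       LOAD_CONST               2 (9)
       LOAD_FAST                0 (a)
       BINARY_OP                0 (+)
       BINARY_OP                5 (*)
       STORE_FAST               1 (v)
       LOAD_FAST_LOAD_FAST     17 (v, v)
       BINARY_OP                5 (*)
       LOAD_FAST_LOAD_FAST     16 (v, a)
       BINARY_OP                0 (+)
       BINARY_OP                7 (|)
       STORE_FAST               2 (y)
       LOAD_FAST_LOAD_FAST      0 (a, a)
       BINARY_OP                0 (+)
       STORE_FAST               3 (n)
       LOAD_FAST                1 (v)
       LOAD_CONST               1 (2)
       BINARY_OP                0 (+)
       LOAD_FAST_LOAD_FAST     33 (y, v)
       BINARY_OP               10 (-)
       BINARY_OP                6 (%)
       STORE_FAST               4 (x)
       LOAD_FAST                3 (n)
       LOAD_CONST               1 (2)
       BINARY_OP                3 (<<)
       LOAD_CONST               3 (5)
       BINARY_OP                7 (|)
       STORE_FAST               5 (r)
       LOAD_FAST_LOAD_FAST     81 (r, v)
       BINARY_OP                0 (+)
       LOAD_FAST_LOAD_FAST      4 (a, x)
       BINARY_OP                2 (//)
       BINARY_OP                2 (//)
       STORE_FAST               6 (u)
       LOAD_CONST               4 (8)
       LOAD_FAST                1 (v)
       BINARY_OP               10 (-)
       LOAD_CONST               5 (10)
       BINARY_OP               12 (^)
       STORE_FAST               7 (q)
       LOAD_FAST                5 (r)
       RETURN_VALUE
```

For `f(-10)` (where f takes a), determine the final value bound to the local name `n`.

LOAD_FAST a → push -10. Stack: [-10]
LOAD_CONST → push 2. Stack: [-10, 2]
BINARY_OP ^ → -10 ^ 2 = -12. Stack: [-12]
LOAD_CONST → push 9. Stack: [-12, 9]
LOAD_FAST a → push -10. Stack: [-12, 9, -10]
BINARY_OP + → 9 + -10 = -1. Stack: [-12, -1]
BINARY_OP * → -12 * -1 = 12. Stack: [12]
STORE_FAST v → v=12. Stack: []
LOAD_FAST_LOAD_FAST v,v → push 12,12. Stack: [12, 12]
BINARY_OP * → 12 * 12 = 144. Stack: [144]
LOAD_FAST_LOAD_FAST v,a → push 12,-10. Stack: [144, 12, -10]
BINARY_OP + → 12 + -10 = 2. Stack: [144, 2]
BINARY_OP | → 144 | 2 = 146. Stack: [146]
STORE_FAST y → y=146. Stack: []
LOAD_FAST_LOAD_FAST a,a → push -10,-10. Stack: [-10, -10]
BINARY_OP + → -10 + -10 = -20. Stack: [-20]
STORE_FAST n → n=-20. Stack: []
LOAD_FAST v → push 12. Stack: [12]
LOAD_CONST → push 2. Stack: [12, 2]
BINARY_OP + → 12 + 2 = 14. Stack: [14]
LOAD_FAST_LOAD_FAST y,v → push 146,12. Stack: [14, 146, 12]
BINARY_OP - → 146 - 12 = 134. Stack: [14, 134]
BINARY_OP % → 14 % 134 = 14. Stack: [14]
STORE_FAST x → x=14. Stack: []
LOAD_FAST n → push -20. Stack: [-20]
LOAD_CONST → push 2. Stack: [-20, 2]
BINARY_OP << → -20 << 2 = -80. Stack: [-80]
LOAD_CONST → push 5. Stack: [-80, 5]
BINARY_OP | → -80 | 5 = -75. Stack: [-75]
STORE_FAST r → r=-75. Stack: []
LOAD_FAST_LOAD_FAST r,v → push -75,12. Stack: [-75, 12]
BINARY_OP + → -75 + 12 = -63. Stack: [-63]
LOAD_FAST_LOAD_FAST a,x → push -10,14. Stack: [-63, -10, 14]
BINARY_OP // → -10 // 14 = -1. Stack: [-63, -1]
BINARY_OP // → -63 // -1 = 63. Stack: [63]
STORE_FAST u → u=63. Stack: []
LOAD_CONST → push 8. Stack: [8]
LOAD_FAST v → push 12. Stack: [8, 12]
BINARY_OP - → 8 - 12 = -4. Stack: [-4]
LOAD_CONST → push 10. Stack: [-4, 10]
BINARY_OP ^ → -4 ^ 10 = -10. Stack: [-10]
STORE_FAST q → q=-10. Stack: []
LOAD_FAST r → push -75. Stack: [-75]
RETURN_VALUE → return -75.

-20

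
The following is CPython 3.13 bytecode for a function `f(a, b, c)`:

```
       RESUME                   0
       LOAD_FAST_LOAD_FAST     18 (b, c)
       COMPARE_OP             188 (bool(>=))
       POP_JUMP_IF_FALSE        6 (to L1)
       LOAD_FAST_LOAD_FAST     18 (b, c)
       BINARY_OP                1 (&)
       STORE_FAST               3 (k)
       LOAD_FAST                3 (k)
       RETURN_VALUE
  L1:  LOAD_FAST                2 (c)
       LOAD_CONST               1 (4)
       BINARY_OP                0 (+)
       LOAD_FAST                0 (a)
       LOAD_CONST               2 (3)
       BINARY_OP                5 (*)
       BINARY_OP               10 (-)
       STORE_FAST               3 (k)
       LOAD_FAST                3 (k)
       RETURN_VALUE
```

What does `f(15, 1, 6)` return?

LOAD_FAST_LOAD_FAST b,c → push 1,6. Stack: [1, 6]
COMPARE_OP bool(>=) → 1 vs 6 = False. Stack: [False]
POP_JUMP_IF_FALSE → pop False; jump. Stack: []
LOAD_FAST c → push 6. Stack: [6]
LOAD_CONST → push 4. Stack: [6, 4]
BINARY_OP + → 6 + 4 = 10. Stack: [10]
LOAD_FAST a → push 15. Stack: [10, 15]
LOAD_CONST → push 3. Stack: [10, 15, 3]
BINARY_OP * → 15 * 3 = 45. Stack: [10, 45]
BINARY_OP - → 10 - 45 = -35. Stack: [-35]
STORE_FAST k → k=-35. Stack: []
LOAD_FAST k → push -35. Stack: [-35]
RETURN_VALUE → return -35.

-35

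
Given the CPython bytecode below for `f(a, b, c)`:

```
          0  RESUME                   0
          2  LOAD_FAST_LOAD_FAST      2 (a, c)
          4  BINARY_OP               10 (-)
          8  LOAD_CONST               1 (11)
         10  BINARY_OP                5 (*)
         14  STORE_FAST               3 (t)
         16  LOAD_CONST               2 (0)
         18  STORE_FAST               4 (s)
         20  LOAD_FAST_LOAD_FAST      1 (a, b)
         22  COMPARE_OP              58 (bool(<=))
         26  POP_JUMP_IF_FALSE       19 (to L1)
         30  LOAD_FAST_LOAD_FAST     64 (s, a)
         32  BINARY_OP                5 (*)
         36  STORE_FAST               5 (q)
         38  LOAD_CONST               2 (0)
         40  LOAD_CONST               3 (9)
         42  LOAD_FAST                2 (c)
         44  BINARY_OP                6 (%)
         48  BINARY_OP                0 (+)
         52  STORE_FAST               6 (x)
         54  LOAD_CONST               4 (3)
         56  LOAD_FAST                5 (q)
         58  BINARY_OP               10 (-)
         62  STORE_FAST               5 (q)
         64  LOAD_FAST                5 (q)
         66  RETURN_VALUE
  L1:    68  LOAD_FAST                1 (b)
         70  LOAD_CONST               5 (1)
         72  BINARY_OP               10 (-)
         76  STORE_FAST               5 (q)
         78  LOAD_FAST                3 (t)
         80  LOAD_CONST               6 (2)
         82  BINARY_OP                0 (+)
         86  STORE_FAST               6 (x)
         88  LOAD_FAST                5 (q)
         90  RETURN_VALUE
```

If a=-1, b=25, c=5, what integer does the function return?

LOAD_FAST_LOAD_FAST a,c → push -1,5. Stack: [-1, 5]
BINARY_OP - → -1 - 5 = -6. Stack: [-6]
LOAD_CONST → push 11. Stack: [-6, 11]
BINARY_OP * → -6 * 11 = -66. Stack: [-66]
STORE_FAST t → t=-66. Stack: []
LOAD_CONST → push 0. Stack: [0]
STORE_FAST s → s=0. Stack: []
LOAD_FAST_LOAD_FAST a,b → push -1,25. Stack: [-1, 25]
COMPARE_OP bool(<=) → -1 vs 25 = True. Stack: [True]
POP_JUMP_IF_FALSE → pop True; no jump. Stack: []
LOAD_FAST_LOAD_FAST s,a → push 0,-1. Stack: [0, -1]
BINARY_OP * → 0 * -1 = 0. Stack: [0]
STORE_FAST q → q=0. Stack: []
LOAD_CONST → push 0. Stack: [0]
LOAD_CONST → push 9. Stack: [0, 9]
LOAD_FAST c → push 5. Stack: [0, 9, 5]
BINARY_OP % → 9 % 5 = 4. Stack: [0, 4]
BINARY_OP + → 0 + 4 = 4. Stack: [4]
STORE_FAST x → x=4. Stack: []
LOAD_CONST → push 3. Stack: [3]
LOAD_FAST q → push 0. Stack: [3, 0]
BINARY_OP - → 3 - 0 = 3. Stack: [3]
STORE_FAST q → q=3. Stack: []
LOAD_FAST q → push 3. Stack: [3]
RETURN_VALUE → return 3.

3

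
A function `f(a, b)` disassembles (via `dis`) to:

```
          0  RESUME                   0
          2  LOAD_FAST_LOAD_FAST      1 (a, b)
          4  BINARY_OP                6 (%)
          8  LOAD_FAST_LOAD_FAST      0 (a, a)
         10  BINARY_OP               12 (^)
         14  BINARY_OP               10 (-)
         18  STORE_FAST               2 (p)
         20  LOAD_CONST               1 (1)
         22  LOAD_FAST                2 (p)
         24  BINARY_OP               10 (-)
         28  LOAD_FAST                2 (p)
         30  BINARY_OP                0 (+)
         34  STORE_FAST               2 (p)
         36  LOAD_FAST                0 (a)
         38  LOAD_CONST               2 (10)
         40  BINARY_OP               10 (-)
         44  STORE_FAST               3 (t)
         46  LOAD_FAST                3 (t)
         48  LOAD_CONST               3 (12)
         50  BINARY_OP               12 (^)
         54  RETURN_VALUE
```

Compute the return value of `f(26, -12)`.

LOAD_FAST_LOAD_FAST a,b → push 26,-12. Stack: [26, -12]
BINARY_OP % → 26 % -12 = -10. Stack: [-10]
LOAD_FAST_LOAD_FAST a,a → push 26,26. Stack: [-10, 26, 26]
BINARY_OP ^ → 26 ^ 26 = 0. Stack: [-10, 0]
BINARY_OP - → -10 - 0 = -10. Stack: [-10]
STORE_FAST p → p=-10. Stack: []
LOAD_CONST → push 1. Stack: [1]
LOAD_FAST p → push -10. Stack: [1, -10]
BINARY_OP - → 1 - -10 = 11. Stack: [11]
LOAD_FAST p → push -10. Stack: [11, -10]
BINARY_OP + → 11 + -10 = 1. Stack: [1]
STORE_FAST p → p=1. Stack: []
LOAD_FAST a → push 26. Stack: [26]
LOAD_CONST → push 10. Stack: [26, 10]
BINARY_OP - → 26 - 10 = 16. Stack: [16]
STORE_FAST t → t=16. Stack: []
LOAD_FAST t → push 16. Stack: [16]
LOAD_CONST → push 12. Stack: [16, 12]
BINARY_OP ^ → 16 ^ 12 = 28. Stack: [28]
RETURN_VALUE → return 28.

28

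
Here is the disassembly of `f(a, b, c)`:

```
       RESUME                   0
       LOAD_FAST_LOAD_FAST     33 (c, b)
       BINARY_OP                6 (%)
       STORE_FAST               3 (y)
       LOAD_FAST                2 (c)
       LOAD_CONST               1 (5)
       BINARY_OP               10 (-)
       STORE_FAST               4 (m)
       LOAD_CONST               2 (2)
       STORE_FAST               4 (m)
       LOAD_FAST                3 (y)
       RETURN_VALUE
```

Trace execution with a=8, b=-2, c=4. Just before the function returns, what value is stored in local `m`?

2

LOAD_FAST_LOAD_FAST c,b → push 4,-2. Stack: [4, -2]
BINARY_OP % → 4 % -2 = 0. Stack: [0]
STORE_FAST y → y=0. Stack: []
LOAD_FAST c → push 4. Stack: [4]
LOAD_CONST → push 5. Stack: [4, 5]
BINARY_OP - → 4 - 5 = -1. Stack: [-1]
STORE_FAST m → m=-1. Stack: []
LOAD_CONST → push 2. Stack: [2]
STORE_FAST m → m=2. Stack: []
LOAD_FAST y → push 0. Stack: [0]
RETURN_VALUE → return 0.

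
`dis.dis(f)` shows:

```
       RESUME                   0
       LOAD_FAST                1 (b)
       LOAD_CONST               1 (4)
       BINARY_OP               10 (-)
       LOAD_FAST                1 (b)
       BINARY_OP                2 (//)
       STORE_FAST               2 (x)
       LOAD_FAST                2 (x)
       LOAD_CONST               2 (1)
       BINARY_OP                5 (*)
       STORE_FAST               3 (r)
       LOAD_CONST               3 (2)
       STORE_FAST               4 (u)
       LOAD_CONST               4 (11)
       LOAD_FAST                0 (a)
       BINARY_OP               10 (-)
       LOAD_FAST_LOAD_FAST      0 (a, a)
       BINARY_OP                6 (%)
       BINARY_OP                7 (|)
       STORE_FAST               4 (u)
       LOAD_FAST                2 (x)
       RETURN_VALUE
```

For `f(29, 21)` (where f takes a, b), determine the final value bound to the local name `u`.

-18

LOAD_FAST b → push 21. Stack: [21]
LOAD_CONST → push 4. Stack: [21, 4]
BINARY_OP - → 21 - 4 = 17. Stack: [17]
LOAD_FAST b → push 21. Stack: [17, 21]
BINARY_OP // → 17 // 21 = 0. Stack: [0]
STORE_FAST x → x=0. Stack: []
LOAD_FAST x → push 0. Stack: [0]
LOAD_CONST → push 1. Stack: [0, 1]
BINARY_OP * → 0 * 1 = 0. Stack: [0]
STORE_FAST r → r=0. Stack: []
LOAD_CONST → push 2. Stack: [2]
STORE_FAST u → u=2. Stack: []
LOAD_CONST → push 11. Stack: [11]
LOAD_FAST a → push 29. Stack: [11, 29]
BINARY_OP - → 11 - 29 = -18. Stack: [-18]
LOAD_FAST_LOAD_FAST a,a → push 29,29. Stack: [-18, 29, 29]
BINARY_OP % → 29 % 29 = 0. Stack: [-18, 0]
BINARY_OP | → -18 | 0 = -18. Stack: [-18]
STORE_FAST u → u=-18. Stack: []
LOAD_FAST x → push 0. Stack: [0]
RETURN_VALUE → return 0.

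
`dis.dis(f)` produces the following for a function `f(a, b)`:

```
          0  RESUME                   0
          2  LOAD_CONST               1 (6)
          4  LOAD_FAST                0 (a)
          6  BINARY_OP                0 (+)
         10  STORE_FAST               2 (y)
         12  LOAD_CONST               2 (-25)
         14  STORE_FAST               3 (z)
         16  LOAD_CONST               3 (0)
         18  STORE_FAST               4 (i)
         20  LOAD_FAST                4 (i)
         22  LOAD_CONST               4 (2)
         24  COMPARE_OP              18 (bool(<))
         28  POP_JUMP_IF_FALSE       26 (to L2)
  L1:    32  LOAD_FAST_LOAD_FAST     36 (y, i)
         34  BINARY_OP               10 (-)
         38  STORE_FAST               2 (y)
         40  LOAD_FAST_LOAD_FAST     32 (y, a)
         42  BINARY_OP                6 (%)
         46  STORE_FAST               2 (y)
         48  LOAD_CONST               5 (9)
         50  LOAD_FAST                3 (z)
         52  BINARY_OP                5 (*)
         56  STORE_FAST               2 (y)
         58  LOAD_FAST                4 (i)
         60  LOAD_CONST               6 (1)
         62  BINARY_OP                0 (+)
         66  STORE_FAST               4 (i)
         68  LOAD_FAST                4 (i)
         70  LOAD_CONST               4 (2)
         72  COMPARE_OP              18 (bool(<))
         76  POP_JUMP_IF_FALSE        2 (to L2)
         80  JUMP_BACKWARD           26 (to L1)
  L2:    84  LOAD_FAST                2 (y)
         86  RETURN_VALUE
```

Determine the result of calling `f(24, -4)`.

-225

LOAD_CONST → push 6. Stack: [6]
LOAD_FAST a → push 24. Stack: [6, 24]
BINARY_OP + → 6 + 24 = 30. Stack: [30]
STORE_FAST y → y=30. Stack: []
LOAD_CONST → push -25. Stack: [-25]
STORE_FAST z → z=-25. Stack: []
LOAD_CONST → push 0. Stack: [0]
STORE_FAST i → i=0. Stack: []
LOAD_FAST i → push 0. Stack: [0]
LOAD_CONST → push 2. Stack: [0, 2]
COMPARE_OP bool(<) → 0 vs 2 = True. Stack: [True]
POP_JUMP_IF_FALSE → pop True; no jump. Stack: []
LOAD_FAST_LOAD_FAST y,i → push 30,0. Stack: [30, 0]
BINARY_OP - → 30 - 0 = 30. Stack: [30]
STORE_FAST y → y=30. Stack: []
LOAD_FAST_LOAD_FAST y,a → push 30,24. Stack: [30, 24]
BINARY_OP % → 30 % 24 = 6. Stack: [6]
STORE_FAST y → y=6. Stack: []
LOAD_CONST → push 9. Stack: [9]
LOAD_FAST z → push -25. Stack: [9, -25]
BINARY_OP * → 9 * -25 = -225. Stack: [-225]
STORE_FAST y → y=-225. Stack: []
LOAD_FAST i → push 0. Stack: [0]
LOAD_CONST → push 1. Stack: [0, 1]
BINARY_OP + → 0 + 1 = 1. Stack: [1]
STORE_FAST i → i=1. Stack: []
LOAD_FAST i → push 1. Stack: [1]
LOAD_CONST → push 2. Stack: [1, 2]
COMPARE_OP bool(<) → 1 vs 2 = True. Stack: [True]
POP_JUMP_IF_FALSE → pop True; no jump. Stack: []
LOAD_FAST_LOAD_FAST y,i → push -225,1. Stack: [-225, 1]
BINARY_OP - → -225 - 1 = -226. Stack: [-226]
STORE_FAST y → y=-226. Stack: []
LOAD_FAST_LOAD_FAST y,a → push -226,24. Stack: [-226, 24]
BINARY_OP % → -226 % 24 = 14. Stack: [14]
STORE_FAST y → y=14. Stack: []
LOAD_CONST → push 9. Stack: [9]
LOAD_FAST z → push -25. Stack: [9, -25]
BINARY_OP * → 9 * -25 = -225. Stack: [-225]
STORE_FAST y → y=-225. Stack: []
LOAD_FAST i → push 1. Stack: [1]
LOAD_CONST → push 1. Stack: [1, 1]
BINARY_OP + → 1 + 1 = 2. Stack: [2]
STORE_FAST i → i=2. Stack: []
LOAD_FAST i → push 2. Stack: [2]
LOAD_CONST → push 2. Stack: [2, 2]
COMPARE_OP bool(<) → 2 vs 2 = False. Stack: [False]
POP_JUMP_IF_FALSE → pop False; jump. Stack: []
LOAD_FAST y → push -225. Stack: [-225]
RETURN_VALUE → return -225.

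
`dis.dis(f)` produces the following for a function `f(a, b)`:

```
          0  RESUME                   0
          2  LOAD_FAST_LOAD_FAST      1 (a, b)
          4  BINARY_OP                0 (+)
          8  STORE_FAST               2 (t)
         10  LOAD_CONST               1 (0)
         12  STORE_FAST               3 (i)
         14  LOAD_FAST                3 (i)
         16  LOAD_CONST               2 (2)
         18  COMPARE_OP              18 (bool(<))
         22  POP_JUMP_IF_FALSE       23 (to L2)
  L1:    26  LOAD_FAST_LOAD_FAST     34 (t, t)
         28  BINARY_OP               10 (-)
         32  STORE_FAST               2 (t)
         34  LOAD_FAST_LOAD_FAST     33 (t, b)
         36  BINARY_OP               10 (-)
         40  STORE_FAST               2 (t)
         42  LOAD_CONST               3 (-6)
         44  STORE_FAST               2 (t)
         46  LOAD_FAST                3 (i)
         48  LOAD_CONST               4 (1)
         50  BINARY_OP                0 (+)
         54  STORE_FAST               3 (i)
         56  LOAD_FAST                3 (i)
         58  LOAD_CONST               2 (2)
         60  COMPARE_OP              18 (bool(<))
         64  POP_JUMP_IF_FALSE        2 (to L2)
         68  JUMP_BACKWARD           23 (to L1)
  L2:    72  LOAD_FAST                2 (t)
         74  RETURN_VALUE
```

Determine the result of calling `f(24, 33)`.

-6

LOAD_FAST_LOAD_FAST a,b → push 24,33. Stack: [24, 33]
BINARY_OP + → 24 + 33 = 57. Stack: [57]
STORE_FAST t → t=57. Stack: []
LOAD_CONST → push 0. Stack: [0]
STORE_FAST i → i=0. Stack: []
LOAD_FAST i → push 0. Stack: [0]
LOAD_CONST → push 2. Stack: [0, 2]
COMPARE_OP bool(<) → 0 vs 2 = True. Stack: [True]
POP_JUMP_IF_FALSE → pop True; no jump. Stack: []
LOAD_FAST_LOAD_FAST t,t → push 57,57. Stack: [57, 57]
BINARY_OP - → 57 - 57 = 0. Stack: [0]
STORE_FAST t → t=0. Stack: []
LOAD_FAST_LOAD_FAST t,b → push 0,33. Stack: [0, 33]
BINARY_OP - → 0 - 33 = -33. Stack: [-33]
STORE_FAST t → t=-33. Stack: []
LOAD_CONST → push -6. Stack: [-6]
STORE_FAST t → t=-6. Stack: []
LOAD_FAST i → push 0. Stack: [0]
LOAD_CONST → push 1. Stack: [0, 1]
BINARY_OP + → 0 + 1 = 1. Stack: [1]
STORE_FAST i → i=1. Stack: []
LOAD_FAST i → push 1. Stack: [1]
LOAD_CONST → push 2. Stack: [1, 2]
COMPARE_OP bool(<) → 1 vs 2 = True. Stack: [True]
POP_JUMP_IF_FALSE → pop True; no jump. Stack: []
LOAD_FAST_LOAD_FAST t,t → push -6,-6. Stack: [-6, -6]
BINARY_OP - → -6 - -6 = 0. Stack: [0]
STORE_FAST t → t=0. Stack: []
LOAD_FAST_LOAD_FAST t,b → push 0,33. Stack: [0, 33]
BINARY_OP - → 0 - 33 = -33. Stack: [-33]
STORE_FAST t → t=-33. Stack: []
LOAD_CONST → push -6. Stack: [-6]
STORE_FAST t → t=-6. Stack: []
LOAD_FAST i → push 1. Stack: [1]
LOAD_CONST → push 1. Stack: [1, 1]
BINARY_OP + → 1 + 1 = 2. Stack: [2]
STORE_FAST i → i=2. Stack: []
LOAD_FAST i → push 2. Stack: [2]
LOAD_CONST → push 2. Stack: [2, 2]
COMPARE_OP bool(<) → 2 vs 2 = False. Stack: [False]
POP_JUMP_IF_FALSE → pop False; jump. Stack: []
LOAD_FAST t → push -6. Stack: [-6]
RETURN_VALUE → return -6.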